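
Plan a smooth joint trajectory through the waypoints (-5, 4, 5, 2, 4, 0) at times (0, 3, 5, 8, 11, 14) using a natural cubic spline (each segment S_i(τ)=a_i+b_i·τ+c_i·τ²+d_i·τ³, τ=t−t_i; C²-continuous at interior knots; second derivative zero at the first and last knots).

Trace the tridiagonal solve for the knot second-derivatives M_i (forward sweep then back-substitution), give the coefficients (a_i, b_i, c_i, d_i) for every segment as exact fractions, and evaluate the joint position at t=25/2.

  seg 0: a=-5 b=601/165 c=0 d=-106/1485
  seg 1: a=4 b=283/165 c=-106/165 d=23/1320
  seg 2: a=5 b=-71/110 c=-71/132 d=277/1980
  seg 3: a=2 b=-21/220 c=119/165 d=-185/1188
  seg 4: a=4 b=3/110 c=-449/660 d=449/5940
S(25/2) = 4867/1760

Δ: Δ0=3, Δ1=1/2, Δ2=-1, Δ3=2/3, Δ4=-4/3
row 1: diag=10, rhs=-15; c'=1/5, d'=-3/2
row 2: denom=10−2·1/5=48/5; d'=(-9−2·-3/2)/(48/5)=-5/8
row 3: denom=12−3·5/16=177/16; d'=(10−3·-5/8)/(177/16)=190/177
row 4: denom=12−3·16/59=660/59; d'=(-12−3·190/177)/(660/59)=-449/330
back: M4=-449/330
back: M3=190/177−16/59·-449/330=238/165
back: M2=-5/8−5/16·238/165=-71/66
back: M1=-3/2−1/5·-71/66=-212/165
M: M0=0, M1=-212/165, M2=-71/66, M3=238/165, M4=-449/330, M5=0
seg 0: a=-5, c=M0/2=0, d=(M1−M0)/(6·3)=-106/1485, b=Δ0−h0·(2M0+M1)/6=601/165
seg 1: a=4, c=M1/2=-106/165, d=(M2−M1)/(6·2)=23/1320, b=Δ1−h1·(2M1+M2)/6=283/165
seg 2: a=5, c=M2/2=-71/132, d=(M3−M2)/(6·3)=277/1980, b=Δ2−h2·(2M2+M3)/6=-71/110
seg 3: a=2, c=M3/2=119/165, d=(M4−M3)/(6·3)=-185/1188, b=Δ3−h3·(2M3+M4)/6=-21/220
seg 4: a=4, c=M4/2=-449/660, d=(M5−M4)/(6·3)=449/5940, b=Δ4−h4·(2M4+M5)/6=3/110
t_q=25/2 → seg 4, τ=3/2; S=4+3/110·τ+-449/660·τ²+449/5940·τ³=4867/1760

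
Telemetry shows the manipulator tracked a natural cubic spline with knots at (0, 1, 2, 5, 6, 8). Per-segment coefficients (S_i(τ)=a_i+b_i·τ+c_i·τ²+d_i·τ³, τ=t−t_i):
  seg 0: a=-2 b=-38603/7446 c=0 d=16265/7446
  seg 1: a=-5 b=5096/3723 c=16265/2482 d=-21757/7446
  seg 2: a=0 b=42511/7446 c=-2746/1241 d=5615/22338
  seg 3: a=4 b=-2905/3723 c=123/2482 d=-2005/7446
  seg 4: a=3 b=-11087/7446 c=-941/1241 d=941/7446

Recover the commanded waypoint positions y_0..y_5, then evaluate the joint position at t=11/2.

y_0=-2 y_1=-5 y_2=0 y_3=4 y_4=3 y_5=-2
S(11/2) = 71255/19856

y_0 = S_0(0) = a_0 = -2
y_1 = S_1(0) = a_1 = -5
y_2 = S_2(0) = a_2 = 0
y_3 = S_3(0) = a_3 = 4
y_4 = S_4(0) = a_4 = 3
y_5 = S_4(2) = -2
t_q=11/2 is in segment 3 (τ=1/2); S_3(τ)=71255/19856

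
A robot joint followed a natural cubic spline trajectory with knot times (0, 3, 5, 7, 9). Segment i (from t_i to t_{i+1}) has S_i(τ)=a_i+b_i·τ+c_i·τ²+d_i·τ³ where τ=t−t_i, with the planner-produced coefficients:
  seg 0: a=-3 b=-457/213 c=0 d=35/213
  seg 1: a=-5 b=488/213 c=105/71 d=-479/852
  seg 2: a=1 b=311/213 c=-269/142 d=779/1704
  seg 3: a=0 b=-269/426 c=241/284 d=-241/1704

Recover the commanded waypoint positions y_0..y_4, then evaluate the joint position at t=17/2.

y_0=-3 y_1=-5 y_2=1 y_3=0 y_4=1
S(17/2) = 2203/4544

y_0 = S_0(0) = a_0 = -3
y_1 = S_1(0) = a_1 = -5
y_2 = S_2(0) = a_2 = 1
y_3 = S_3(0) = a_3 = 0
y_4 = S_3(2) = 1
t_q=17/2 is in segment 3 (τ=3/2); S_3(τ)=2203/4544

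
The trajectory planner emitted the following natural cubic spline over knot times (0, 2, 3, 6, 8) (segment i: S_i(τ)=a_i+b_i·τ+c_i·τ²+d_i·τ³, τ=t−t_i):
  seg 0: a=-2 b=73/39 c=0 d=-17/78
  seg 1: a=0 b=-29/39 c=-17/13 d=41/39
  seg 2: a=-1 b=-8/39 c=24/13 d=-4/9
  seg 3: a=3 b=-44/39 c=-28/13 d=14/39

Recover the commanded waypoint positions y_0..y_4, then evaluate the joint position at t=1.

y_0 = S_0(0) = a_0 = -2
y_1 = S_1(0) = a_1 = 0
y_2 = S_2(0) = a_2 = -1
y_3 = S_3(0) = a_3 = 3
y_4 = S_3(2) = -5
t_q=1 is in segment 0 (τ=1); S_0(τ)=-9/26

y_0=-2 y_1=0 y_2=-1 y_3=3 y_4=-5
S(1) = -9/26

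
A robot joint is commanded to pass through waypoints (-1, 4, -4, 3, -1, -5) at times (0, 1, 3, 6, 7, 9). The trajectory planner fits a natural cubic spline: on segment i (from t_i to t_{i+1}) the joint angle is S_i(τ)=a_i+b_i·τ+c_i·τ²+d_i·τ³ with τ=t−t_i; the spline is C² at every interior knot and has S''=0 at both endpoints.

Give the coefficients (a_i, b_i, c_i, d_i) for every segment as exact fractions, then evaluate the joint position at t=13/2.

Δ: Δ0=5, Δ1=-4, Δ2=7/3, Δ3=-4, Δ4=-2
row 1: diag=6, rhs=-54; c'=1/3, d'=-9
row 2: denom=10−2·1/3=28/3; d'=(38−2·-9)/(28/3)=6
row 3: denom=8−3·9/28=197/28; d'=(-38−3·6)/(197/28)=-1568/197
row 4: denom=6−1·28/197=1154/197; d'=(12−1·-1568/197)/(1154/197)=1966/577
back: M4=1966/577
back: M3=-1568/197−28/197·1966/577=-4872/577
back: M2=6−9/28·-4872/577=5028/577
back: M1=-9−1/3·5028/577=-6869/577
M: M0=0, M1=-6869/577, M2=5028/577, M3=-4872/577, M4=1966/577, M5=0
seg 0: a=-1, c=M0/2=0, d=(M1−M0)/(6·1)=-6869/3462, b=Δ0−h0·(2M0+M1)/6=24179/3462
seg 1: a=4, c=M1/2=-6869/1154, d=(M2−M1)/(6·2)=11897/6924, b=Δ1−h1·(2M1+M2)/6=1786/1731
seg 2: a=-4, c=M2/2=2514/577, d=(M3−M2)/(6·3)=-550/577, b=Δ2−h2·(2M2+M3)/6=-3737/1731
seg 3: a=3, c=M3/2=-2436/577, d=(M4−M3)/(6·1)=3419/1731, b=Δ3−h3·(2M3+M4)/6=-3035/1731
seg 4: a=-1, c=M4/2=983/577, d=(M5−M4)/(6·2)=-983/3462, b=Δ4−h4·(2M4+M5)/6=-7394/1731
t_q=13/2 → seg 3, τ=1/2; S=3+-3035/1731·τ+-2436/577·τ²+3419/1731·τ³=6069/4616

  seg 0: a=-1 b=24179/3462 c=0 d=-6869/3462
  seg 1: a=4 b=1786/1731 c=-6869/1154 d=11897/6924
  seg 2: a=-4 b=-3737/1731 c=2514/577 d=-550/577
  seg 3: a=3 b=-3035/1731 c=-2436/577 d=3419/1731
  seg 4: a=-1 b=-7394/1731 c=983/577 d=-983/3462
S(13/2) = 6069/4616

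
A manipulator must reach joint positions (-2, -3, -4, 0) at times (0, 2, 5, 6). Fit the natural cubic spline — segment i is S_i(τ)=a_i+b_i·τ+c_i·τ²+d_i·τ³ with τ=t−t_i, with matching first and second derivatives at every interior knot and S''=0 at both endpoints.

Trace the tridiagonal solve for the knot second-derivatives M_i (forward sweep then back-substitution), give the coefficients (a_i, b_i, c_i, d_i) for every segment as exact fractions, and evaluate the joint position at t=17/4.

  seg 0: a=-2 b=-73/426 c=0 d=-35/426
  seg 1: a=-3 b=-493/426 c=-35/71 d=109/426
  seg 2: a=-4 b=595/213 c=257/142 d=-257/426
S(17/4) = -47121/9088

Δ: Δ0=-1/2, Δ1=-1/3, Δ2=4
row 1: diag=10, rhs=1; c'=3/10, d'=1/10
row 2: denom=8−3·3/10=71/10; d'=(26−3·1/10)/(71/10)=257/71
back: M2=257/71
back: M1=1/10−3/10·257/71=-70/71
M: M0=0, M1=-70/71, M2=257/71, M3=0
seg 0: a=-2, c=M0/2=0, d=(M1−M0)/(6·2)=-35/426, b=Δ0−h0·(2M0+M1)/6=-73/426
seg 1: a=-3, c=M1/2=-35/71, d=(M2−M1)/(6·3)=109/426, b=Δ1−h1·(2M1+M2)/6=-493/426
seg 2: a=-4, c=M2/2=257/142, d=(M3−M2)/(6·1)=-257/426, b=Δ2−h2·(2M2+M3)/6=595/213
t_q=17/4 → seg 1, τ=9/4; S=-3+-493/426·τ+-35/71·τ²+109/426·τ³=-47121/9088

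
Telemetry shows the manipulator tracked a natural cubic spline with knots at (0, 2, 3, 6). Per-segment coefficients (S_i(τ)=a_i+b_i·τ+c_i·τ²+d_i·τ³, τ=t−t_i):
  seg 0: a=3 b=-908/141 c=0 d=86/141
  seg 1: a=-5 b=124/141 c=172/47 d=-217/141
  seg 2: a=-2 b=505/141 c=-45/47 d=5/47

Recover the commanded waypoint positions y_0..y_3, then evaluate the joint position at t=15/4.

y_0=3 y_1=-5 y_2=-2 y_3=3
S(15/4) = 579/3008

y_0 = S_0(0) = a_0 = 3
y_1 = S_1(0) = a_1 = -5
y_2 = S_2(0) = a_2 = -2
y_3 = S_2(3) = 3
t_q=15/4 is in segment 2 (τ=3/4); S_2(τ)=579/3008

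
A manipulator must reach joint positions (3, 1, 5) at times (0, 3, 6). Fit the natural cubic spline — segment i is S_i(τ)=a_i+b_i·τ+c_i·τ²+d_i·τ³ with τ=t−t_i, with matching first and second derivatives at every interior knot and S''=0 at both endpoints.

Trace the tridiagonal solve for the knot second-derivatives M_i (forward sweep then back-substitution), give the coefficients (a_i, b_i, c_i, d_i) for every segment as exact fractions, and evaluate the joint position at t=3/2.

  seg 0: a=3 b=-7/6 c=0 d=1/18
  seg 1: a=1 b=1/3 c=1/2 d=-1/18
S(3/2) = 23/16

Δ: Δ0=-2/3, Δ1=4/3
row 1: diag=12, rhs=12; c'=1/4, d'=1
back: M1=1
M: M0=0, M1=1, M2=0
seg 0: a=3, c=M0/2=0, d=(M1−M0)/(6·3)=1/18, b=Δ0−h0·(2M0+M1)/6=-7/6
seg 1: a=1, c=M1/2=1/2, d=(M2−M1)/(6·3)=-1/18, b=Δ1−h1·(2M1+M2)/6=1/3
t_q=3/2 → seg 0, τ=3/2; S=3+-7/6·τ+0·τ²+1/18·τ³=23/16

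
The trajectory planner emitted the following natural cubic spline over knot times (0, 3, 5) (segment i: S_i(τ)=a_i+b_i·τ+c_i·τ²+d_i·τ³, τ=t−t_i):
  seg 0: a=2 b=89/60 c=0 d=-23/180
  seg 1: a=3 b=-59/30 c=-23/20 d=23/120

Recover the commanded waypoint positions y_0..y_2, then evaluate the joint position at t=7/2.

y_0 = S_0(0) = a_0 = 2
y_1 = S_1(0) = a_1 = 3
y_2 = S_1(2) = -4
t_q=7/2 is in segment 1 (τ=1/2); S_1(τ)=561/320

y_0=2 y_1=3 y_2=-4
S(7/2) = 561/320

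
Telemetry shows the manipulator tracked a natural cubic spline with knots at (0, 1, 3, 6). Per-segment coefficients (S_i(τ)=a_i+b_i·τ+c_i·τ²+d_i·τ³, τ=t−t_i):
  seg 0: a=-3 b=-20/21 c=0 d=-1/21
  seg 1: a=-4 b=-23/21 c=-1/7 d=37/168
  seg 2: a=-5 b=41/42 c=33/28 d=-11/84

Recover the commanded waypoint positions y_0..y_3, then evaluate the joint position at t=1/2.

y_0=-3 y_1=-4 y_2=-5 y_3=5
S(1/2) = -195/56

y_0 = S_0(0) = a_0 = -3
y_1 = S_1(0) = a_1 = -4
y_2 = S_2(0) = a_2 = -5
y_3 = S_2(3) = 5
t_q=1/2 is in segment 0 (τ=1/2); S_0(τ)=-195/56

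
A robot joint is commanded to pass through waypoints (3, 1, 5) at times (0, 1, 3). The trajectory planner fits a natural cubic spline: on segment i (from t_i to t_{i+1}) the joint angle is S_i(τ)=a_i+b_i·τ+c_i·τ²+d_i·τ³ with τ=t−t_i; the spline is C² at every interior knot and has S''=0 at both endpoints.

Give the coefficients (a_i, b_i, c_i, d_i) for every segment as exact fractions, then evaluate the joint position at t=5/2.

Δ: Δ0=-2, Δ1=2
row 1: diag=6, rhs=24; c'=1/3, d'=4
back: M1=4
M: M0=0, M1=4, M2=0
seg 0: a=3, c=M0/2=0, d=(M1−M0)/(6·1)=2/3, b=Δ0−h0·(2M0+M1)/6=-8/3
seg 1: a=1, c=M1/2=2, d=(M2−M1)/(6·2)=-1/3, b=Δ1−h1·(2M1+M2)/6=-2/3
t_q=5/2 → seg 1, τ=3/2; S=1+-2/3·τ+2·τ²+-1/3·τ³=27/8

  seg 0: a=3 b=-8/3 c=0 d=2/3
  seg 1: a=1 b=-2/3 c=2 d=-1/3
S(5/2) = 27/8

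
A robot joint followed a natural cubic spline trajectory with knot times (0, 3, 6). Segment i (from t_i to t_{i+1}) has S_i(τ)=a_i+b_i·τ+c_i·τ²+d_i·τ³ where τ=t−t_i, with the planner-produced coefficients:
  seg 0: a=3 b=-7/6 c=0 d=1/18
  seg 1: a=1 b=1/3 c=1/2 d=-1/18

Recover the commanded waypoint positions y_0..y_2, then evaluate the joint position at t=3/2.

y_0 = S_0(0) = a_0 = 3
y_1 = S_1(0) = a_1 = 1
y_2 = S_1(3) = 5
t_q=3/2 is in segment 0 (τ=3/2); S_0(τ)=23/16

y_0=3 y_1=1 y_2=5
S(3/2) = 23/16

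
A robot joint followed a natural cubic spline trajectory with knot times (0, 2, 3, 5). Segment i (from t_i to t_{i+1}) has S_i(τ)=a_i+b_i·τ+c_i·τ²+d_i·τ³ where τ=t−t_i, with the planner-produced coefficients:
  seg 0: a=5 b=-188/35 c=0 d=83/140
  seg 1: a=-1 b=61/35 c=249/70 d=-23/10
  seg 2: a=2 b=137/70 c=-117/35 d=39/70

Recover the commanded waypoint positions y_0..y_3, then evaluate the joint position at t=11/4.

y_0 = S_0(0) = a_0 = 5
y_1 = S_1(0) = a_1 = -1
y_2 = S_2(0) = a_2 = 2
y_3 = S_2(2) = -3
t_q=11/4 is in segment 1 (τ=3/4); S_1(τ)=5993/4480

y_0=5 y_1=-1 y_2=2 y_3=-3
S(11/4) = 5993/4480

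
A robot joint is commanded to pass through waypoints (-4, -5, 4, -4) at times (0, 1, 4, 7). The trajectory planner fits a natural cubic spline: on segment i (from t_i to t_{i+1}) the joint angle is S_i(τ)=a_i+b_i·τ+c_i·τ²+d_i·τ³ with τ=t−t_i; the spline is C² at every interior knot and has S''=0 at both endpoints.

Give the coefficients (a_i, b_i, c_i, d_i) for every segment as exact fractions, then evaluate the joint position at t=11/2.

  seg 0: a=-4 b=-152/87 c=0 d=65/87
  seg 1: a=-5 b=43/87 c=65/29 d=-367/783
  seg 2: a=4 b=112/87 c=-172/87 d=172/783
S(11/2) = 129/58

Δ: Δ0=-1, Δ1=3, Δ2=-8/3
row 1: diag=8, rhs=24; c'=3/8, d'=3
row 2: denom=12−3·3/8=87/8; d'=(-34−3·3)/(87/8)=-344/87
back: M2=-344/87
back: M1=3−3/8·-344/87=130/29
M: M0=0, M1=130/29, M2=-344/87, M3=0
seg 0: a=-4, c=M0/2=0, d=(M1−M0)/(6·1)=65/87, b=Δ0−h0·(2M0+M1)/6=-152/87
seg 1: a=-5, c=M1/2=65/29, d=(M2−M1)/(6·3)=-367/783, b=Δ1−h1·(2M1+M2)/6=43/87
seg 2: a=4, c=M2/2=-172/87, d=(M3−M2)/(6·3)=172/783, b=Δ2−h2·(2M2+M3)/6=112/87
t_q=11/2 → seg 2, τ=3/2; S=4+112/87·τ+-172/87·τ²+172/783·τ³=129/58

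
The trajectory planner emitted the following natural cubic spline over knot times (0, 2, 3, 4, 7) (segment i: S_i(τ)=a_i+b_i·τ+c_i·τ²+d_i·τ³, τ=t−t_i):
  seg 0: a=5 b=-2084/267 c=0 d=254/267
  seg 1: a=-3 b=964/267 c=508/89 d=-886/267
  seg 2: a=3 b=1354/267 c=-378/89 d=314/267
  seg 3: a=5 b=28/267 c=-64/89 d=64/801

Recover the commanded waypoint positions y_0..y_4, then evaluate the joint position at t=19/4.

y_0=5 y_1=-3 y_2=3 y_3=5 y_4=1
S(19/4) = 419/89

y_0 = S_0(0) = a_0 = 5
y_1 = S_1(0) = a_1 = -3
y_2 = S_2(0) = a_2 = 3
y_3 = S_3(0) = a_3 = 5
y_4 = S_3(3) = 1
t_q=19/4 is in segment 3 (τ=3/4); S_3(τ)=419/89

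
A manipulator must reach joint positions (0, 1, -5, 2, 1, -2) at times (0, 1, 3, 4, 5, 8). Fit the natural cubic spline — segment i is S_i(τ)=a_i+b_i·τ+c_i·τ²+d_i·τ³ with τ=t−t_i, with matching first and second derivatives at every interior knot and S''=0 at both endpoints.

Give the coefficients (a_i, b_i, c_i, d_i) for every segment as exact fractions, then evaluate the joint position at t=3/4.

Δ: Δ0=1, Δ1=-3, Δ2=7, Δ3=-1, Δ4=-1
row 1: diag=6, rhs=-24; c'=1/3, d'=-4
row 2: denom=6−2·1/3=16/3; d'=(60−2·-4)/(16/3)=51/4
row 3: denom=4−1·3/16=61/16; d'=(-48−1·51/4)/(61/16)=-972/61
row 4: denom=8−1·16/61=472/61; d'=(0−1·-972/61)/(472/61)=243/118
back: M4=243/118
back: M3=-972/61−16/61·243/118=-972/59
back: M2=51/4−3/16·-972/59=1869/118
back: M1=-4−1/3·1869/118=-1095/118
M: M0=0, M1=-1095/118, M2=1869/118, M3=-972/59, M4=243/118, M5=0
seg 0: a=0, c=M0/2=0, d=(M1−M0)/(6·1)=-365/236, b=Δ0−h0·(2M0+M1)/6=601/236
seg 1: a=1, c=M1/2=-1095/236, d=(M2−M1)/(6·2)=247/118, b=Δ1−h1·(2M1+M2)/6=-247/118
seg 2: a=-5, c=M2/2=1869/236, d=(M3−M2)/(6·1)=-1271/236, b=Δ2−h2·(2M2+M3)/6=527/118
seg 3: a=2, c=M3/2=-486/59, d=(M4−M3)/(6·1)=729/236, b=Δ3−h3·(2M3+M4)/6=979/236
seg 4: a=1, c=M4/2=243/236, d=(M5−M4)/(6·3)=-27/236, b=Δ4−h4·(2M4+M5)/6=-361/118
t_q=3/4 → seg 0, τ=3/4; S=0+601/236·τ+0·τ²+-365/236·τ³=18993/15104

  seg 0: a=0 b=601/236 c=0 d=-365/236
  seg 1: a=1 b=-247/118 c=-1095/236 d=247/118
  seg 2: a=-5 b=527/118 c=1869/236 d=-1271/236
  seg 3: a=2 b=979/236 c=-486/59 d=729/236
  seg 4: a=1 b=-361/118 c=243/236 d=-27/236
S(3/4) = 18993/15104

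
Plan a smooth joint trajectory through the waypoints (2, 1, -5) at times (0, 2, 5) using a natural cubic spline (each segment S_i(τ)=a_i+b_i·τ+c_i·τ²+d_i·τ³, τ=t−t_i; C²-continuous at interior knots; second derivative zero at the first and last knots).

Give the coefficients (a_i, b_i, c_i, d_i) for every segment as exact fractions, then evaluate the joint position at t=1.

Δ: Δ0=-1/2, Δ1=-2
row 1: diag=10, rhs=-9; c'=3/10, d'=-9/10
back: M1=-9/10
M: M0=0, M1=-9/10, M2=0
seg 0: a=2, c=M0/2=0, d=(M1−M0)/(6·2)=-3/40, b=Δ0−h0·(2M0+M1)/6=-1/5
seg 1: a=1, c=M1/2=-9/20, d=(M2−M1)/(6·3)=1/20, b=Δ1−h1·(2M1+M2)/6=-11/10
t_q=1 → seg 0, τ=1; S=2+-1/5·τ+0·τ²+-3/40·τ³=69/40

  seg 0: a=2 b=-1/5 c=0 d=-3/40
  seg 1: a=1 b=-11/10 c=-9/20 d=1/20
S(1) = 69/40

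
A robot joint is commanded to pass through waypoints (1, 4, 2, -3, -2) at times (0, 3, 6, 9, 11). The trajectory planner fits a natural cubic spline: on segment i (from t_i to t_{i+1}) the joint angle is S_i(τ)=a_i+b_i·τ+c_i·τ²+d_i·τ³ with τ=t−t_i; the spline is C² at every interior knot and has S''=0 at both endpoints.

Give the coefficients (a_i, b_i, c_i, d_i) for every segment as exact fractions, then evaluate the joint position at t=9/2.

  seg 0: a=1 b=1099/828 c=0 d=-271/7452
  seg 1: a=4 b=143/414 c=-271/828 d=-25/7452
  seg 2: a=2 b=-1415/828 c=-74/207 d=923/7452
  seg 3: a=-3 b=-211/414 c=209/276 d=-209/1656
S(9/2) = 2775/736

Δ: Δ0=1, Δ1=-2/3, Δ2=-5/3, Δ3=1/2
row 1: diag=12, rhs=-10; c'=1/4, d'=-5/6
row 2: denom=12−3·1/4=45/4; d'=(-6−3·-5/6)/(45/4)=-14/45
row 3: denom=10−3·4/15=46/5; d'=(13−3·-14/45)/(46/5)=209/138
back: M3=209/138
back: M2=-14/45−4/15·209/138=-148/207
back: M1=-5/6−1/4·-148/207=-271/414
M: M0=0, M1=-271/414, M2=-148/207, M3=209/138, M4=0
seg 0: a=1, c=M0/2=0, d=(M1−M0)/(6·3)=-271/7452, b=Δ0−h0·(2M0+M1)/6=1099/828
seg 1: a=4, c=M1/2=-271/828, d=(M2−M1)/(6·3)=-25/7452, b=Δ1−h1·(2M1+M2)/6=143/414
seg 2: a=2, c=M2/2=-74/207, d=(M3−M2)/(6·3)=923/7452, b=Δ2−h2·(2M2+M3)/6=-1415/828
seg 3: a=-3, c=M3/2=209/276, d=(M4−M3)/(6·2)=-209/1656, b=Δ3−h3·(2M3+M4)/6=-211/414
t_q=9/2 → seg 1, τ=3/2; S=4+143/414·τ+-271/828·τ²+-25/7452·τ³=2775/736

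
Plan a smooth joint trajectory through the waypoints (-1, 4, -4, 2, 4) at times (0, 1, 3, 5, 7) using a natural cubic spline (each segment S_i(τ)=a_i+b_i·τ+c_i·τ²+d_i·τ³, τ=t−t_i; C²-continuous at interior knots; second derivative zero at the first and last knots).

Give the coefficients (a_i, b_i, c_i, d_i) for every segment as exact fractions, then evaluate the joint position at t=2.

Δ: Δ0=5, Δ1=-4, Δ2=3, Δ3=1
row 1: diag=6, rhs=-54; c'=1/3, d'=-9
row 2: denom=8−2·1/3=22/3; d'=(42−2·-9)/(22/3)=90/11
row 3: denom=8−2·3/11=82/11; d'=(-12−2·90/11)/(82/11)=-156/41
back: M3=-156/41
back: M2=90/11−3/11·-156/41=378/41
back: M1=-9−1/3·378/41=-495/41
M: M0=0, M1=-495/41, M2=378/41, M3=-156/41, M4=0
seg 0: a=-1, c=M0/2=0, d=(M1−M0)/(6·1)=-165/82, b=Δ0−h0·(2M0+M1)/6=575/82
seg 1: a=4, c=M1/2=-495/82, d=(M2−M1)/(6·2)=291/164, b=Δ1−h1·(2M1+M2)/6=40/41
seg 2: a=-4, c=M2/2=189/41, d=(M3−M2)/(6·2)=-89/82, b=Δ2−h2·(2M2+M3)/6=-77/41
seg 3: a=2, c=M3/2=-78/41, d=(M4−M3)/(6·2)=13/41, b=Δ3−h3·(2M3+M4)/6=145/41
t_q=2 → seg 1, τ=1; S=4+40/41·τ+-495/82·τ²+291/164·τ³=117/164

  seg 0: a=-1 b=575/82 c=0 d=-165/82
  seg 1: a=4 b=40/41 c=-495/82 d=291/164
  seg 2: a=-4 b=-77/41 c=189/41 d=-89/82
  seg 3: a=2 b=145/41 c=-78/41 d=13/41
S(2) = 117/164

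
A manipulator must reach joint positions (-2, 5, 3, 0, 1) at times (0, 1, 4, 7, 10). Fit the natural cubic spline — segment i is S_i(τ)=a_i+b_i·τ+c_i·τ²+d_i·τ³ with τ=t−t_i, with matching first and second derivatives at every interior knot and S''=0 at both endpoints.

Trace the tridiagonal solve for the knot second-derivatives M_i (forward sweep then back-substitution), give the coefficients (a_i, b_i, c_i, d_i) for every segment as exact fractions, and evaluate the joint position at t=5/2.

  seg 0: a=-2 b=2605/324 c=0 d=-337/324
  seg 1: a=5 b=797/162 c=-337/108 d=1223/2916
  seg 2: a=3 b=-803/324 c=53/81 d=-157/2916
  seg 3: a=0 b=-1/162 c=55/324 d=-55/2916
S(5/2) = 1951/288

Δ: Δ0=7, Δ1=-2/3, Δ2=-1, Δ3=1/3
row 1: diag=8, rhs=-46; c'=3/8, d'=-23/4
row 2: denom=12−3·3/8=87/8; d'=(-2−3·-23/4)/(87/8)=122/87
row 3: denom=12−3·8/29=324/29; d'=(8−3·122/87)/(324/29)=55/162
back: M3=55/162
back: M2=122/87−8/29·55/162=106/81
back: M1=-23/4−3/8·106/81=-337/54
M: M0=0, M1=-337/54, M2=106/81, M3=55/162, M4=0
seg 0: a=-2, c=M0/2=0, d=(M1−M0)/(6·1)=-337/324, b=Δ0−h0·(2M0+M1)/6=2605/324
seg 1: a=5, c=M1/2=-337/108, d=(M2−M1)/(6·3)=1223/2916, b=Δ1−h1·(2M1+M2)/6=797/162
seg 2: a=3, c=M2/2=53/81, d=(M3−M2)/(6·3)=-157/2916, b=Δ2−h2·(2M2+M3)/6=-803/324
seg 3: a=0, c=M3/2=55/324, d=(M4−M3)/(6·3)=-55/2916, b=Δ3−h3·(2M3+M4)/6=-1/162
t_q=5/2 → seg 1, τ=3/2; S=5+797/162·τ+-337/108·τ²+1223/2916·τ³=1951/288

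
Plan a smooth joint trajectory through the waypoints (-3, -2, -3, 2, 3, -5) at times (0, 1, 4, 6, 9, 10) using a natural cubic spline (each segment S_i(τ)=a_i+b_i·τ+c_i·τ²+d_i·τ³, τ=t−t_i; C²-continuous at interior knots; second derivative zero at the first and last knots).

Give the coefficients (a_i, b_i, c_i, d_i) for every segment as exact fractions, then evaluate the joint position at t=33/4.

Δ: Δ0=1, Δ1=-1/3, Δ2=5/2, Δ3=1/3, Δ4=-8
row 1: diag=8, rhs=-8; c'=3/8, d'=-1
row 2: denom=10−3·3/8=71/8; d'=(17−3·-1)/(71/8)=160/71
row 3: denom=10−2·16/71=678/71; d'=(-13−2·160/71)/(678/71)=-11/6
row 4: denom=8−3·71/226=1595/226; d'=(-50−3·-11/6)/(1595/226)=-10057/1595
back: M4=-10057/1595
back: M3=-11/6−71/226·-10057/1595=706/4785
back: M2=160/71−16/71·706/4785=10624/4785
back: M1=-1−3/8·10624/4785=-2923/1595
M: M0=0, M1=-2923/1595, M2=10624/4785, M3=706/4785, M4=-10057/1595, M5=0
seg 0: a=-3, c=M0/2=0, d=(M1−M0)/(6·1)=-2923/9570, b=Δ0−h0·(2M0+M1)/6=12493/9570
seg 1: a=-2, c=M1/2=-2923/3190, d=(M2−M1)/(6·3)=1763/7830, b=Δ1−h1·(2M1+M2)/6=1862/4785
seg 2: a=-3, c=M2/2=5312/4785, d=(M3−M2)/(6·2)=-19/110, b=Δ2−h2·(2M2+M3)/6=9289/9570
seg 3: a=2, c=M3/2=353/4785, d=(M4−M3)/(6·3)=-2807/7830, b=Δ3−h3·(2M3+M4)/6=31949/9570
seg 4: a=3, c=M4/2=-10057/3190, d=(M5−M4)/(6·1)=10057/9570, b=Δ4−h4·(2M4+M5)/6=-28223/4785
t_q=33/4 → seg 3, τ=9/4; S=2+31949/9570·τ+353/4785·τ²+-2807/7830·τ³=1184441/204160

  seg 0: a=-3 b=12493/9570 c=0 d=-2923/9570
  seg 1: a=-2 b=1862/4785 c=-2923/3190 d=1763/7830
  seg 2: a=-3 b=9289/9570 c=5312/4785 d=-19/110
  seg 3: a=2 b=31949/9570 c=353/4785 d=-2807/7830
  seg 4: a=3 b=-28223/4785 c=-10057/3190 d=10057/9570
S(33/4) = 1184441/204160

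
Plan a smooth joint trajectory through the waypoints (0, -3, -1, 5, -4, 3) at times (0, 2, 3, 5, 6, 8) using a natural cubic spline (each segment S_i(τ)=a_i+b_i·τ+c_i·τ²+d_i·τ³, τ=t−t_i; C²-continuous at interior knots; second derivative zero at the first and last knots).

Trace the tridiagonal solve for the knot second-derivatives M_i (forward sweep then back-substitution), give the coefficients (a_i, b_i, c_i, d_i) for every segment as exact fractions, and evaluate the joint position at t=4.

Δ: Δ0=-3/2, Δ1=2, Δ2=3, Δ3=-9, Δ4=7/2
row 1: diag=6, rhs=21; c'=1/6, d'=7/2
row 2: denom=6−1·1/6=35/6; d'=(6−1·7/2)/(35/6)=3/7
row 3: denom=6−2·12/35=186/35; d'=(-72−2·3/7)/(186/35)=-425/31
row 4: denom=6−1·35/186=1081/186; d'=(75−1·-425/31)/(1081/186)=16500/1081
back: M4=16500/1081
back: M3=-425/31−35/186·16500/1081=-17925/1081
back: M2=3/7−12/35·-17925/1081=6609/1081
back: M1=7/2−1/6·6609/1081=2682/1081
M: M0=0, M1=2682/1081, M2=6609/1081, M3=-17925/1081, M4=16500/1081, M5=0
seg 0: a=0, c=M0/2=0, d=(M1−M0)/(6·2)=447/2162, b=Δ0−h0·(2M0+M1)/6=-5031/2162
seg 1: a=-3, c=M1/2=1341/1081, d=(M2−M1)/(6·1)=1309/2162, b=Δ1−h1·(2M1+M2)/6=333/2162
seg 2: a=-1, c=M2/2=6609/2162, d=(M3−M2)/(6·2)=-87/46, b=Δ2−h2·(2M2+M3)/6=4812/1081
seg 3: a=5, c=M3/2=-17925/2162, d=(M4−M3)/(6·1)=11475/2162, b=Δ3−h3·(2M3+M4)/6=-6504/1081
seg 4: a=-4, c=M4/2=8250/1081, d=(M5−M4)/(6·2)=-1375/1081, b=Δ4−h4·(2M4+M5)/6=-14433/2162
t_q=4 → seg 2, τ=1; S=-1+4812/1081·τ+6609/2162·τ²+-87/46·τ³=217/47

  seg 0: a=0 b=-5031/2162 c=0 d=447/2162
  seg 1: a=-3 b=333/2162 c=1341/1081 d=1309/2162
  seg 2: a=-1 b=4812/1081 c=6609/2162 d=-87/46
  seg 3: a=5 b=-6504/1081 c=-17925/2162 d=11475/2162
  seg 4: a=-4 b=-14433/2162 c=8250/1081 d=-1375/1081
S(4) = 217/47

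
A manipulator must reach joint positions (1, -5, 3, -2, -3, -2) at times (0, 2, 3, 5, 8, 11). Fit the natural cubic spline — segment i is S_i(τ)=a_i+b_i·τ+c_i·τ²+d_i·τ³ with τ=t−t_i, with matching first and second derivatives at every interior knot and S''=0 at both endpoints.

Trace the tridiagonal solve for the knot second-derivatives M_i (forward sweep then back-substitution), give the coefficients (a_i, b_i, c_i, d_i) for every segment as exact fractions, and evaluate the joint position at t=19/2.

  seg 0: a=1 b=-82/11 c=0 d=49/44
  seg 1: a=-5 b=65/11 c=147/22 d=-101/22
  seg 2: a=3 b=11/2 c=-78/11 d=17/11
  seg 3: a=-2 b=-95/22 c=24/11 d=-169/594
  seg 4: a=-3 b=12/11 c=-25/66 d=25/594
S(19/2) = -365/176

Δ: Δ0=-3, Δ1=8, Δ2=-5/2, Δ3=-1/3, Δ4=1/3
row 1: diag=6, rhs=66; c'=1/6, d'=11
row 2: denom=6−1·1/6=35/6; d'=(-63−1·11)/(35/6)=-444/35
row 3: denom=10−2·12/35=326/35; d'=(13−2·-444/35)/(326/35)=1343/326
row 4: denom=12−3·105/326=3597/326; d'=(4−3·1343/326)/(3597/326)=-25/33
back: M4=-25/33
back: M3=1343/326−105/326·-25/33=48/11
back: M2=-444/35−12/35·48/11=-156/11
back: M1=11−1/6·-156/11=147/11
M: M0=0, M1=147/11, M2=-156/11, M3=48/11, M4=-25/33, M5=0
seg 0: a=1, c=M0/2=0, d=(M1−M0)/(6·2)=49/44, b=Δ0−h0·(2M0+M1)/6=-82/11
seg 1: a=-5, c=M1/2=147/22, d=(M2−M1)/(6·1)=-101/22, b=Δ1−h1·(2M1+M2)/6=65/11
seg 2: a=3, c=M2/2=-78/11, d=(M3−M2)/(6·2)=17/11, b=Δ2−h2·(2M2+M3)/6=11/2
seg 3: a=-2, c=M3/2=24/11, d=(M4−M3)/(6·3)=-169/594, b=Δ3−h3·(2M3+M4)/6=-95/22
seg 4: a=-3, c=M4/2=-25/66, d=(M5−M4)/(6·3)=25/594, b=Δ4−h4·(2M4+M5)/6=12/11
t_q=19/2 → seg 4, τ=3/2; S=-3+12/11·τ+-25/66·τ²+25/594·τ³=-365/176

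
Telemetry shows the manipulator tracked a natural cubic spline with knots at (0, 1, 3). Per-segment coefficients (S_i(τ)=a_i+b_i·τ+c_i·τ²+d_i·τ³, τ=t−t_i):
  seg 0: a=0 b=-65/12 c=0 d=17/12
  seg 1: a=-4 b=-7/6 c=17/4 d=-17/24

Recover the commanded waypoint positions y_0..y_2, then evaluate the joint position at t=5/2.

y_0 = S_0(0) = a_0 = 0
y_1 = S_1(0) = a_1 = -4
y_2 = S_1(2) = 5
t_q=5/2 is in segment 1 (τ=3/2); S_1(τ)=91/64

y_0=0 y_1=-4 y_2=5
S(5/2) = 91/64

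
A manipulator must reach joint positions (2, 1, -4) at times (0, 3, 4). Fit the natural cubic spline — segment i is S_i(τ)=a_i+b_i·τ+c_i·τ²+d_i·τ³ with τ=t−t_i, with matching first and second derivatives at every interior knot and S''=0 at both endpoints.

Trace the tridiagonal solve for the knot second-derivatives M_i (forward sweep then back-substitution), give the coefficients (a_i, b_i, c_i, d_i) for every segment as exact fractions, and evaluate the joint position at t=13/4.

Δ: Δ0=-1/3, Δ1=-5
row 1: diag=8, rhs=-28; c'=1/8, d'=-7/2
back: M1=-7/2
M: M0=0, M1=-7/2, M2=0
seg 0: a=2, c=M0/2=0, d=(M1−M0)/(6·3)=-7/36, b=Δ0−h0·(2M0+M1)/6=17/12
seg 1: a=1, c=M1/2=-7/4, d=(M2−M1)/(6·1)=7/12, b=Δ1−h1·(2M1+M2)/6=-23/6
t_q=13/4 → seg 1, τ=1/4; S=1+-23/6·τ+-7/4·τ²+7/12·τ³=-15/256

  seg 0: a=2 b=17/12 c=0 d=-7/36
  seg 1: a=1 b=-23/6 c=-7/4 d=7/12
S(13/4) = -15/256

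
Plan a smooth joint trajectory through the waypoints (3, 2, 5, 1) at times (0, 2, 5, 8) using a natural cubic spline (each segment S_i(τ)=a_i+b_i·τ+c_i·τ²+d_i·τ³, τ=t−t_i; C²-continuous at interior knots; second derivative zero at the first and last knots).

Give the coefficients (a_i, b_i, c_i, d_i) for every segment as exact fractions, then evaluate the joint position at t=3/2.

Δ: Δ0=-1/2, Δ1=1, Δ2=-4/3
row 1: diag=10, rhs=9; c'=3/10, d'=9/10
row 2: denom=12−3·3/10=111/10; d'=(-14−3·9/10)/(111/10)=-167/111
back: M2=-167/111
back: M1=9/10−3/10·-167/111=50/37
M: M0=0, M1=50/37, M2=-167/111, M3=0
seg 0: a=3, c=M0/2=0, d=(M1−M0)/(6·2)=25/222, b=Δ0−h0·(2M0+M1)/6=-211/222
seg 1: a=2, c=M1/2=25/37, d=(M2−M1)/(6·3)=-317/1998, b=Δ1−h1·(2M1+M2)/6=89/222
seg 2: a=5, c=M2/2=-167/222, d=(M3−M2)/(6·3)=167/1998, b=Δ2−h2·(2M2+M3)/6=19/111
t_q=3/2 → seg 0, τ=3/2; S=3+-211/222·τ+0·τ²+25/222·τ³=1157/592

  seg 0: a=3 b=-211/222 c=0 d=25/222
  seg 1: a=2 b=89/222 c=25/37 d=-317/1998
  seg 2: a=5 b=19/111 c=-167/222 d=167/1998
S(3/2) = 1157/592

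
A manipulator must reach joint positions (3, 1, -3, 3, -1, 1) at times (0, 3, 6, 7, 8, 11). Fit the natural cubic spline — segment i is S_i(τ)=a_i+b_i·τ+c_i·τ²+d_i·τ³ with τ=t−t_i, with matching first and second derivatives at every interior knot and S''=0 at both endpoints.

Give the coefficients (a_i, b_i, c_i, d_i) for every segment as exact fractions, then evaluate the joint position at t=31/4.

  seg 0: a=3 b=518/867 c=0 d=-1096/7803
  seg 1: a=1 b=-2770/867 c=-1096/867 d=1634/2601
  seg 2: a=-3 b=5360/867 c=3806/867 d=-3964/867
  seg 3: a=3 b=360/289 c=-8086/867 d=3538/867
  seg 4: a=-1 b=-4478/867 c=2528/867 d=-2528/7803
S(31/4) = 3789/9248

Δ: Δ0=-2/3, Δ1=-4/3, Δ2=6, Δ3=-4, Δ4=2/3
row 1: diag=12, rhs=-4; c'=1/4, d'=-1/3
row 2: denom=8−3·1/4=29/4; d'=(44−3·-1/3)/(29/4)=180/29
row 3: denom=4−1·4/29=112/29; d'=(-60−1·180/29)/(112/29)=-120/7
row 4: denom=8−1·29/112=867/112; d'=(28−1·-120/7)/(867/112)=5056/867
back: M4=5056/867
back: M3=-120/7−29/112·5056/867=-16172/867
back: M2=180/29−4/29·-16172/867=7612/867
back: M1=-1/3−1/4·7612/867=-2192/867
M: M0=0, M1=-2192/867, M2=7612/867, M3=-16172/867, M4=5056/867, M5=0
seg 0: a=3, c=M0/2=0, d=(M1−M0)/(6·3)=-1096/7803, b=Δ0−h0·(2M0+M1)/6=518/867
seg 1: a=1, c=M1/2=-1096/867, d=(M2−M1)/(6·3)=1634/2601, b=Δ1−h1·(2M1+M2)/6=-2770/867
seg 2: a=-3, c=M2/2=3806/867, d=(M3−M2)/(6·1)=-3964/867, b=Δ2−h2·(2M2+M3)/6=5360/867
seg 3: a=3, c=M3/2=-8086/867, d=(M4−M3)/(6·1)=3538/867, b=Δ3−h3·(2M3+M4)/6=360/289
seg 4: a=-1, c=M4/2=2528/867, d=(M5−M4)/(6·3)=-2528/7803, b=Δ4−h4·(2M4+M5)/6=-4478/867
t_q=31/4 → seg 3, τ=3/4; S=3+360/289·τ+-8086/867·τ²+3538/867·τ³=3789/9248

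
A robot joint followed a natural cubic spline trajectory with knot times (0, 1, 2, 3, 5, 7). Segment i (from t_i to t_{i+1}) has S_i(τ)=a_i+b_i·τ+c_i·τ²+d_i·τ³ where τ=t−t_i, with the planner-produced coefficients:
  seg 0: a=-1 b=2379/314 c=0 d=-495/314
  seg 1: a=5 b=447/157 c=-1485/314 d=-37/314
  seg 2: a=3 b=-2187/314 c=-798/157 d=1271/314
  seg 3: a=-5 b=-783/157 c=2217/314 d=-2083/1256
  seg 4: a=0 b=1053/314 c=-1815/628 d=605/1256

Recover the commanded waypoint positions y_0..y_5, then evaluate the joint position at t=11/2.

y_0=-1 y_1=5 y_2=3 y_3=-5 y_4=0 y_5=-1
S(11/2) = 10193/10048

y_0 = S_0(0) = a_0 = -1
y_1 = S_1(0) = a_1 = 5
y_2 = S_2(0) = a_2 = 3
y_3 = S_3(0) = a_3 = -5
y_4 = S_4(0) = a_4 = 0
y_5 = S_4(2) = -1
t_q=11/2 is in segment 4 (τ=1/2); S_4(τ)=10193/10048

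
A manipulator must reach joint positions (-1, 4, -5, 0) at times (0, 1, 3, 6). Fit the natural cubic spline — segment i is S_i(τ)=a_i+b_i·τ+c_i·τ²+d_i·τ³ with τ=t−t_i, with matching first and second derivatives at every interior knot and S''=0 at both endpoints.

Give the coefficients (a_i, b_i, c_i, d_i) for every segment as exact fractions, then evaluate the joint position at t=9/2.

Δ: Δ0=5, Δ1=-9/2, Δ2=5/3
row 1: diag=6, rhs=-57; c'=1/3, d'=-19/2
row 2: denom=10−2·1/3=28/3; d'=(37−2·-19/2)/(28/3)=6
back: M2=6
back: M1=-19/2−1/3·6=-23/2
M: M0=0, M1=-23/2, M2=6, M3=0
seg 0: a=-1, c=M0/2=0, d=(M1−M0)/(6·1)=-23/12, b=Δ0−h0·(2M0+M1)/6=83/12
seg 1: a=4, c=M1/2=-23/4, d=(M2−M1)/(6·2)=35/24, b=Δ1−h1·(2M1+M2)/6=7/6
seg 2: a=-5, c=M2/2=3, d=(M3−M2)/(6·3)=-1/3, b=Δ2−h2·(2M2+M3)/6=-13/3
t_q=9/2 → seg 2, τ=3/2; S=-5+-13/3·τ+3·τ²+-1/3·τ³=-47/8

  seg 0: a=-1 b=83/12 c=0 d=-23/12
  seg 1: a=4 b=7/6 c=-23/4 d=35/24
  seg 2: a=-5 b=-13/3 c=3 d=-1/3
S(9/2) = -47/8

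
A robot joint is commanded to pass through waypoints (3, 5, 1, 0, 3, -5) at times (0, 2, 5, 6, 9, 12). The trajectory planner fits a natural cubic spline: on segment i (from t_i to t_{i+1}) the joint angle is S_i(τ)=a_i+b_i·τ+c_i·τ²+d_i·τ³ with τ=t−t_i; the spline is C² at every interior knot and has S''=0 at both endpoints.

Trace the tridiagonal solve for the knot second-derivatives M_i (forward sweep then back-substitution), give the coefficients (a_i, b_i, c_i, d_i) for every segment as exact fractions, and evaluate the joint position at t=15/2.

  seg 0: a=3 b=3071/2019 c=0 d=-263/2019
  seg 1: a=5 b=-85/2019 c=-526/673 d=709/6057
  seg 2: a=1 b=-3172/2019 c=183/673 d=604/2019
  seg 3: a=0 b=-262/2019 c=787/673 d=-4802/18171
  seg 4: a=3 b=-502/2019 c=-2441/2019 d=2441/18171
S(15/2) = 2079/1346

Δ: Δ0=1, Δ1=-4/3, Δ2=-1, Δ3=1, Δ4=-8/3
row 1: diag=10, rhs=-14; c'=3/10, d'=-7/5
row 2: denom=8−3·3/10=71/10; d'=(2−3·-7/5)/(71/10)=62/71
row 3: denom=8−1·10/71=558/71; d'=(12−1·62/71)/(558/71)=395/279
row 4: denom=12−3·71/186=673/62; d'=(-22−3·395/279)/(673/62)=-4882/2019
back: M4=-4882/2019
back: M3=395/279−71/186·-4882/2019=1574/673
back: M2=62/71−10/71·1574/673=366/673
back: M1=-7/5−3/10·366/673=-1052/673
M: M0=0, M1=-1052/673, M2=366/673, M3=1574/673, M4=-4882/2019, M5=0
seg 0: a=3, c=M0/2=0, d=(M1−M0)/(6·2)=-263/2019, b=Δ0−h0·(2M0+M1)/6=3071/2019
seg 1: a=5, c=M1/2=-526/673, d=(M2−M1)/(6·3)=709/6057, b=Δ1−h1·(2M1+M2)/6=-85/2019
seg 2: a=1, c=M2/2=183/673, d=(M3−M2)/(6·1)=604/2019, b=Δ2−h2·(2M2+M3)/6=-3172/2019
seg 3: a=0, c=M3/2=787/673, d=(M4−M3)/(6·3)=-4802/18171, b=Δ3−h3·(2M3+M4)/6=-262/2019
seg 4: a=3, c=M4/2=-2441/2019, d=(M5−M4)/(6·3)=2441/18171, b=Δ4−h4·(2M4+M5)/6=-502/2019
t_q=15/2 → seg 3, τ=3/2; S=0+-262/2019·τ+787/673·τ²+-4802/18171·τ³=2079/1346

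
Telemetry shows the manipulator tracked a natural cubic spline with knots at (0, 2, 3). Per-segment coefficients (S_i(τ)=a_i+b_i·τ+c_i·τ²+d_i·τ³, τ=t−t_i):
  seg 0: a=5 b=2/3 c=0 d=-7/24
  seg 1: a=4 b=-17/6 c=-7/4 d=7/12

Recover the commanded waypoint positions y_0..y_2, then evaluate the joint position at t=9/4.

y_0=5 y_1=4 y_2=0
S(9/4) = 817/256

y_0 = S_0(0) = a_0 = 5
y_1 = S_1(0) = a_1 = 4
y_2 = S_1(1) = 0
t_q=9/4 is in segment 1 (τ=1/4); S_1(τ)=817/256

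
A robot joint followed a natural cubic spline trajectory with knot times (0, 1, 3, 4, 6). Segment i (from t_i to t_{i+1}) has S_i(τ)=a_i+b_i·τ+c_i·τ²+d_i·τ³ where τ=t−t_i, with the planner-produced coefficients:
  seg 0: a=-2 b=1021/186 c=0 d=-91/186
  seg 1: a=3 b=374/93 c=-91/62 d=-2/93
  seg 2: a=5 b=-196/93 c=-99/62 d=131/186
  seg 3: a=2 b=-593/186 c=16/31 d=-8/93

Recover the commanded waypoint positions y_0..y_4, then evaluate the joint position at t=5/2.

y_0 = S_0(0) = a_0 = -2
y_1 = S_1(0) = a_1 = 3
y_2 = S_2(0) = a_2 = 5
y_3 = S_3(0) = a_3 = 2
y_4 = S_3(2) = -3
t_q=5/2 is in segment 1 (τ=3/2); S_1(τ)=1403/248

y_0=-2 y_1=3 y_2=5 y_3=2 y_4=-3
S(5/2) = 1403/248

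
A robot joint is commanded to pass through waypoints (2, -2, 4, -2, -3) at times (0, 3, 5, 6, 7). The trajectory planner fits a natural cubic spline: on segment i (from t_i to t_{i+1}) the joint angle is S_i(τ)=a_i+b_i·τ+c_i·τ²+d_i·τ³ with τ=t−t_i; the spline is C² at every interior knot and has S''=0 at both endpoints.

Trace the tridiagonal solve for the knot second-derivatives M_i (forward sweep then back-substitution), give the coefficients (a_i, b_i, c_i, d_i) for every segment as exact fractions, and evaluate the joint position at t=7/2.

  seg 0: a=2 b=-2491/642 c=0 d=545/1926
  seg 1: a=-2 b=1207/321 c=545/214 d=-1879/1284
  seg 2: a=4 b=-1160/321 c=-667/107 d=1235/321
  seg 3: a=-2 b=-1457/321 c=568/107 d=-568/321
S(7/2) = 1143/3424

Δ: Δ0=-4/3, Δ1=3, Δ2=-6, Δ3=-1
row 1: diag=10, rhs=26; c'=1/5, d'=13/5
row 2: denom=6−2·1/5=28/5; d'=(-54−2·13/5)/(28/5)=-74/7
row 3: denom=4−1·5/28=107/28; d'=(30−1·-74/7)/(107/28)=1136/107
back: M3=1136/107
back: M2=-74/7−5/28·1136/107=-1334/107
back: M1=13/5−1/5·-1334/107=545/107
M: M0=0, M1=545/107, M2=-1334/107, M3=1136/107, M4=0
seg 0: a=2, c=M0/2=0, d=(M1−M0)/(6·3)=545/1926, b=Δ0−h0·(2M0+M1)/6=-2491/642
seg 1: a=-2, c=M1/2=545/214, d=(M2−M1)/(6·2)=-1879/1284, b=Δ1−h1·(2M1+M2)/6=1207/321
seg 2: a=4, c=M2/2=-667/107, d=(M3−M2)/(6·1)=1235/321, b=Δ2−h2·(2M2+M3)/6=-1160/321
seg 3: a=-2, c=M3/2=568/107, d=(M4−M3)/(6·1)=-568/321, b=Δ3−h3·(2M3+M4)/6=-1457/321
t_q=7/2 → seg 1, τ=1/2; S=-2+1207/321·τ+545/214·τ²+-1879/1284·τ³=1143/3424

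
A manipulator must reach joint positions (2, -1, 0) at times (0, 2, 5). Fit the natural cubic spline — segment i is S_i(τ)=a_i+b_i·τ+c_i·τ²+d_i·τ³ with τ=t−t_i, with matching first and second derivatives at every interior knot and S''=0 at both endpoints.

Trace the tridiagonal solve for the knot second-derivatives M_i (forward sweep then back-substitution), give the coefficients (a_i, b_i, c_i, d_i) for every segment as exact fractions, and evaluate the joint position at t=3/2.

  seg 0: a=2 b=-28/15 c=0 d=11/120
  seg 1: a=-1 b=-23/30 c=11/20 d=-11/180
S(3/2) = -157/320

Δ: Δ0=-3/2, Δ1=1/3
row 1: diag=10, rhs=11; c'=3/10, d'=11/10
back: M1=11/10
M: M0=0, M1=11/10, M2=0
seg 0: a=2, c=M0/2=0, d=(M1−M0)/(6·2)=11/120, b=Δ0−h0·(2M0+M1)/6=-28/15
seg 1: a=-1, c=M1/2=11/20, d=(M2−M1)/(6·3)=-11/180, b=Δ1−h1·(2M1+M2)/6=-23/30
t_q=3/2 → seg 0, τ=3/2; S=2+-28/15·τ+0·τ²+11/120·τ³=-157/320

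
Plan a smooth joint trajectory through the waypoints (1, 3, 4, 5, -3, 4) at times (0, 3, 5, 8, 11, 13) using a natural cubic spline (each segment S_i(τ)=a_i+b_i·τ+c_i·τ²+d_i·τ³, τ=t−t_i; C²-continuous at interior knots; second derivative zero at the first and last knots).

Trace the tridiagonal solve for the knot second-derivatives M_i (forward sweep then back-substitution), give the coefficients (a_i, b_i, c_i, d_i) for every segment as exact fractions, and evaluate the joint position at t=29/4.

  seg 0: a=1 b=216/271 c=0 d=-106/7317
  seg 1: a=3 b=110/271 c=-106/813 d=577/6504
  seg 2: a=4 b=1543/1626 c=1307/3252 d=-5923/29268
  seg 3: a=5 b=-6841/3252 c=-1154/813 d=12017/29268
  seg 4: a=-3 b=757/1626 c=2467/1084 d=-2467/6504
S(29/4) = 406867/69376

Δ: Δ0=2/3, Δ1=1/2, Δ2=1/3, Δ3=-8/3, Δ4=7/2
row 1: diag=10, rhs=-1; c'=1/5, d'=-1/10
row 2: denom=10−2·1/5=48/5; d'=(-1−2·-1/10)/(48/5)=-1/12
row 3: denom=12−3·5/16=177/16; d'=(-18−3·-1/12)/(177/16)=-284/177
row 4: denom=10−3·16/59=542/59; d'=(37−3·-284/177)/(542/59)=2467/542
back: M4=2467/542
back: M3=-284/177−16/59·2467/542=-2308/813
back: M2=-1/12−5/16·-2308/813=1307/1626
back: M1=-1/10−1/5·1307/1626=-212/813
M: M0=0, M1=-212/813, M2=1307/1626, M3=-2308/813, M4=2467/542, M5=0
seg 0: a=1, c=M0/2=0, d=(M1−M0)/(6·3)=-106/7317, b=Δ0−h0·(2M0+M1)/6=216/271
seg 1: a=3, c=M1/2=-106/813, d=(M2−M1)/(6·2)=577/6504, b=Δ1−h1·(2M1+M2)/6=110/271
seg 2: a=4, c=M2/2=1307/3252, d=(M3−M2)/(6·3)=-5923/29268, b=Δ2−h2·(2M2+M3)/6=1543/1626
seg 3: a=5, c=M3/2=-1154/813, d=(M4−M3)/(6·3)=12017/29268, b=Δ3−h3·(2M3+M4)/6=-6841/3252
seg 4: a=-3, c=M4/2=2467/1084, d=(M5−M4)/(6·2)=-2467/6504, b=Δ4−h4·(2M4+M5)/6=757/1626
t_q=29/4 → seg 2, τ=9/4; S=4+1543/1626·τ+1307/3252·τ²+-5923/29268·τ³=406867/69376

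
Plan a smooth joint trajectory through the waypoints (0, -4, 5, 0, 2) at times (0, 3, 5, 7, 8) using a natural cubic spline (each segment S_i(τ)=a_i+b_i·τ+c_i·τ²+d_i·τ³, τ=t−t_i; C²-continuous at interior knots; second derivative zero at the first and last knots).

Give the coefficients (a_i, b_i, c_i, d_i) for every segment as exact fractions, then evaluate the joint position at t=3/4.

  seg 0: a=0 b=-1223/312 c=0 d=269/936
  seg 1: a=-4 b=599/156 c=269/104 d=-44/39
  seg 2: a=5 b=101/156 c=-435/104 d=407/312
  seg 3: a=0 b=-67/156 c=379/104 d=-379/312
S(3/4) = -18761/6656

Δ: Δ0=-4/3, Δ1=9/2, Δ2=-5/2, Δ3=2
row 1: diag=10, rhs=35; c'=1/5, d'=7/2
row 2: denom=8−2·1/5=38/5; d'=(-42−2·7/2)/(38/5)=-245/38
row 3: denom=6−2·5/19=104/19; d'=(27−2·-245/38)/(104/19)=379/52
back: M3=379/52
back: M2=-245/38−5/19·379/52=-435/52
back: M1=7/2−1/5·-435/52=269/52
M: M0=0, M1=269/52, M2=-435/52, M3=379/52, M4=0
seg 0: a=0, c=M0/2=0, d=(M1−M0)/(6·3)=269/936, b=Δ0−h0·(2M0+M1)/6=-1223/312
seg 1: a=-4, c=M1/2=269/104, d=(M2−M1)/(6·2)=-44/39, b=Δ1−h1·(2M1+M2)/6=599/156
seg 2: a=5, c=M2/2=-435/104, d=(M3−M2)/(6·2)=407/312, b=Δ2−h2·(2M2+M3)/6=101/156
seg 3: a=0, c=M3/2=379/104, d=(M4−M3)/(6·1)=-379/312, b=Δ3−h3·(2M3+M4)/6=-67/156
t_q=3/4 → seg 0, τ=3/4; S=0+-1223/312·τ+0·τ²+269/936·τ³=-18761/6656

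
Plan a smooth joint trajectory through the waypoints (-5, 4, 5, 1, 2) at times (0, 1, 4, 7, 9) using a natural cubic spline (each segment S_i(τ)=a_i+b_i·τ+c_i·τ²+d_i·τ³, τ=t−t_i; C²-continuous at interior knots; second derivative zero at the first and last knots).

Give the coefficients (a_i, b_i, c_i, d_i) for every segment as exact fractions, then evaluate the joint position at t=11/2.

Δ: Δ0=9, Δ1=1/3, Δ2=-4/3, Δ3=1/2
row 1: diag=8, rhs=-52; c'=3/8, d'=-13/2
row 2: denom=12−3·3/8=87/8; d'=(-10−3·-13/2)/(87/8)=76/87
row 3: denom=10−3·8/29=266/29; d'=(11−3·76/87)/(266/29)=243/266
back: M3=243/266
back: M2=76/87−8/29·243/266=248/399
back: M1=-13/2−3/8·248/399=-1791/266
M: M0=0, M1=-1791/266, M2=248/399, M3=243/266, M4=0
seg 0: a=-5, c=M0/2=0, d=(M1−M0)/(6·1)=-597/532, b=Δ0−h0·(2M0+M1)/6=5385/532
seg 1: a=4, c=M1/2=-1791/532, d=(M2−M1)/(6·3)=5869/14364, b=Δ1−h1·(2M1+M2)/6=1797/266
seg 2: a=5, c=M2/2=124/399, d=(M3−M2)/(6·3)=233/14364, b=Δ2−h2·(2M2+M3)/6=-1283/532
seg 3: a=1, c=M3/2=243/532, d=(M4−M3)/(6·2)=-81/1064, b=Δ3−h3·(2M3+M4)/6=-29/266
t_q=11/2 → seg 2, τ=3/2; S=5+-1283/532·τ+124/399·τ²+233/14364·τ³=1299/608

  seg 0: a=-5 b=5385/532 c=0 d=-597/532
  seg 1: a=4 b=1797/266 c=-1791/532 d=5869/14364
  seg 2: a=5 b=-1283/532 c=124/399 d=233/14364
  seg 3: a=1 b=-29/266 c=243/532 d=-81/1064
S(11/2) = 1299/608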